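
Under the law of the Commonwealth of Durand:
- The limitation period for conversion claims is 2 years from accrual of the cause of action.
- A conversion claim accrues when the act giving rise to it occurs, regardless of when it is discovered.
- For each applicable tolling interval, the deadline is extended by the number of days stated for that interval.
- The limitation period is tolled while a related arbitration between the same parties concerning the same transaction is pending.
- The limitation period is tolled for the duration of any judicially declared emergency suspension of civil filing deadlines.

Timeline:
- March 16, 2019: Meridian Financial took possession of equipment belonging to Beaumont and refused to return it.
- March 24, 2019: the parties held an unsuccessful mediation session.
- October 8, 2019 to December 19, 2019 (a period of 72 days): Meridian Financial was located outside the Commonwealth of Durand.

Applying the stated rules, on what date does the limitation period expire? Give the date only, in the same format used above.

March 16, 2021

The limitation period began to run on March 16, 2019.
Adding the 2 years base period to March 16, 2019 gives a deadline of March 16, 2021, before any tolling.
Although the defendant's absence ran from October 8, 2019 to December 19, 2019, the stated rules do not make that a tolling event, so it is disregarded.
None of the other events listed affects the running of the period under the stated rules.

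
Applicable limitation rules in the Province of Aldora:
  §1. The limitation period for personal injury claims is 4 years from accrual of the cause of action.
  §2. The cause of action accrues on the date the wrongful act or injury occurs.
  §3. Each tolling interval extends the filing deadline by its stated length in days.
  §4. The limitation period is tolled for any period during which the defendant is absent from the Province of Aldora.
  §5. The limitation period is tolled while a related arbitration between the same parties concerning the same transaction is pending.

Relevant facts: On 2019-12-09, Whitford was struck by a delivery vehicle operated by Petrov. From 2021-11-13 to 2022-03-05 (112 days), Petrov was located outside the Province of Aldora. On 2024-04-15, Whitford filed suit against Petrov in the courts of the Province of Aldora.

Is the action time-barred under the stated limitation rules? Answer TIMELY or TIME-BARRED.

The claim accrued on 2019-12-09, when the wrongful act occurred.
4 years from 2019-12-09 is 2023-12-09.
Because the defendant's absence from the jurisdiction ran from 2021-11-13 to 2022-03-05, the deadline is extended by 112 days to 2024-03-30.
Filing on 2024-04-15 missed the 2024-03-30 deadline — the action is time-barred.

TIME-BARRED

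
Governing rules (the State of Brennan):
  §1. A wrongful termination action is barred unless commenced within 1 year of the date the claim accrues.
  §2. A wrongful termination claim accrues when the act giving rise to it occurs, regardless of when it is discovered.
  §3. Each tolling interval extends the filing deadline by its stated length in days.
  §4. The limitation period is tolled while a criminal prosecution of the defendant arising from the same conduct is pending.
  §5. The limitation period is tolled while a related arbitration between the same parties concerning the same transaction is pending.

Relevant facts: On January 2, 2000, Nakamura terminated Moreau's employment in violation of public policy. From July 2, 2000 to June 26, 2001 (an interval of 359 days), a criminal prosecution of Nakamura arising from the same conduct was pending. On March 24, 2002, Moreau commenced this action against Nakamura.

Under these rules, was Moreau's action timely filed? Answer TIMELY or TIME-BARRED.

The limitation period began to run on January 2, 2000.
The untolled deadline — 1 year after January 2, 2000 — is January 2, 2001.
The period was tolled for 359 days by the pending criminal prosecution (July 2, 2000 to June 26, 2001), pushing the deadline to December 27, 2001.
Filing on March 24, 2002 missed the December 27, 2001 deadline — the action is time-barred.

TIME-BARRED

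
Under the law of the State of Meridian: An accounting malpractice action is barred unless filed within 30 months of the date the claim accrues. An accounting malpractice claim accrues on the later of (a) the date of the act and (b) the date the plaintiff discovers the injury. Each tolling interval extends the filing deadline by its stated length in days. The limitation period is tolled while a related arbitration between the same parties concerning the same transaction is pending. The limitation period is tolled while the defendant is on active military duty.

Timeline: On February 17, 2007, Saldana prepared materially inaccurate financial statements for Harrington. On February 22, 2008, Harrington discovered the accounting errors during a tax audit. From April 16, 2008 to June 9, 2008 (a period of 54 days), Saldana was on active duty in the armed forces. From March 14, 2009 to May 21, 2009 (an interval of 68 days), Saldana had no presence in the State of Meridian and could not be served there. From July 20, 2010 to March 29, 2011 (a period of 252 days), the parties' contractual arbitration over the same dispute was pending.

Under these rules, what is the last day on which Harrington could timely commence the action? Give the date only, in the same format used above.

June 24, 2011

Because discovery on February 22, 2008 post-dates the February 17, 2007 act, accrual under the later-of rule falls on February 22, 2008.
The untolled deadline — 30 months after February 22, 2008 — is August 22, 2010.
The defendant's active military service from April 16, 2008 to June 9, 2008 tolled the period for 54 days, extending the deadline to October 15, 2010.
The period was tolled for 252 days by the pending related arbitration (July 20, 2010 to March 29, 2011), pushing the deadline to June 24, 2011.
The defendant's absence from the jurisdiction from March 14, 2009 to May 21, 2009 does not toll the period, because no stated rule makes the defendant's absence a tolling event.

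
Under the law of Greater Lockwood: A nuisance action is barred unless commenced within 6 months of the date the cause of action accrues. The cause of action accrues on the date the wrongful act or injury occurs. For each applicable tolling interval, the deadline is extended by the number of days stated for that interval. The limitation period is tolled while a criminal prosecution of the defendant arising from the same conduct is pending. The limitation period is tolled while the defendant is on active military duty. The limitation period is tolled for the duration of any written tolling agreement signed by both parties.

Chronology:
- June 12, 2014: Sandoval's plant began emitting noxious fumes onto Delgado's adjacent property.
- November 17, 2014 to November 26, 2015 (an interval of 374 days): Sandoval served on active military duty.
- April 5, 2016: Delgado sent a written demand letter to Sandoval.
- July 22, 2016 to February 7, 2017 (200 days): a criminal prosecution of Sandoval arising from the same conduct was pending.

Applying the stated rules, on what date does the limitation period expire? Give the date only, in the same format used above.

December 21, 2015

The claim accrued on June 12, 2014, when the wrongful act occurred.
Adding the 6 months base period to June 12, 2014 gives a deadline of December 12, 2014, before any tolling.
The period was tolled for 374 days by the defendant's active military service (November 17, 2014 to November 26, 2015), pushing the deadline to December 21, 2015.
The pending criminal prosecution starting July 22, 2016 came too late — the period had run on December 21, 2015 — and so does not extend the deadline.
Nothing else in the chronology tolls or restarts the period.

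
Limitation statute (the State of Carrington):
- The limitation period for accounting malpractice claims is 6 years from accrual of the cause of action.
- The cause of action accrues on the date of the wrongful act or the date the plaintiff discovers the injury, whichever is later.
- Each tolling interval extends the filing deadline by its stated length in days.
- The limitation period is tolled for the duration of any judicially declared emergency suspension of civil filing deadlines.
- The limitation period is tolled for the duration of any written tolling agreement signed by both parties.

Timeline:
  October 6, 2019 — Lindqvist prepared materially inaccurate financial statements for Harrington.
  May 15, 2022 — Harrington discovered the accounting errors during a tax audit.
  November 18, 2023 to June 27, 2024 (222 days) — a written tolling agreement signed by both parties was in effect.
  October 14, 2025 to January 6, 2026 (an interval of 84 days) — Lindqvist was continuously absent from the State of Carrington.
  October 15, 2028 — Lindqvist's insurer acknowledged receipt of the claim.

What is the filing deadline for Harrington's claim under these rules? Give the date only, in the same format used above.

Because discovery on May 15, 2022 post-dates the October 6, 2019 act, accrual under the later-of rule falls on May 15, 2022.
Adding the 6 years base period to May 15, 2022 gives a deadline of May 15, 2028, before any tolling.
The written tolling agreement from November 18, 2023 to June 27, 2024 tolled the period for 222 days, extending the deadline to December 23, 2028.
No stated provision tolls the period for the defendant's absence, so the interval from October 14, 2025 to January 6, 2026 has no effect on the deadline.
The other events in the timeline have no effect on the limitation period under the stated rules.

December 23, 2028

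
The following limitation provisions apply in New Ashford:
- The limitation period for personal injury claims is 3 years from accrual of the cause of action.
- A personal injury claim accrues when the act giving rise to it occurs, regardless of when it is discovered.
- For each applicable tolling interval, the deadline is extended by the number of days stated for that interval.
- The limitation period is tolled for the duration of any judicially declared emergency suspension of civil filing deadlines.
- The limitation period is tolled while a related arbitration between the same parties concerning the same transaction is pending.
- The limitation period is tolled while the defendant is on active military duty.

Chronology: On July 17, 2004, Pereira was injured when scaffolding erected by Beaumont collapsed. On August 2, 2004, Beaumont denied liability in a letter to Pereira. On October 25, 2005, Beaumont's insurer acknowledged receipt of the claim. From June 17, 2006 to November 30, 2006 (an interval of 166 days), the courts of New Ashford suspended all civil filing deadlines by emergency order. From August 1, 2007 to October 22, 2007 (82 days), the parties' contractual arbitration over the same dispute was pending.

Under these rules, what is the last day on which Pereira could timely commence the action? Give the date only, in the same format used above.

The limitation period began to run on July 17, 2004.
The untolled deadline — 3 years after July 17, 2004 — is July 17, 2007.
Because the emergency suspension of filing deadlines ran from June 17, 2006 to November 30, 2006, the deadline is extended by 166 days to December 30, 2007.
Because the pending related arbitration ran from August 1, 2007 to October 22, 2007, the deadline is extended by 82 days to March 21, 2008.
The other events in the timeline have no effect on the limitation period under the stated rules.

March 21, 2008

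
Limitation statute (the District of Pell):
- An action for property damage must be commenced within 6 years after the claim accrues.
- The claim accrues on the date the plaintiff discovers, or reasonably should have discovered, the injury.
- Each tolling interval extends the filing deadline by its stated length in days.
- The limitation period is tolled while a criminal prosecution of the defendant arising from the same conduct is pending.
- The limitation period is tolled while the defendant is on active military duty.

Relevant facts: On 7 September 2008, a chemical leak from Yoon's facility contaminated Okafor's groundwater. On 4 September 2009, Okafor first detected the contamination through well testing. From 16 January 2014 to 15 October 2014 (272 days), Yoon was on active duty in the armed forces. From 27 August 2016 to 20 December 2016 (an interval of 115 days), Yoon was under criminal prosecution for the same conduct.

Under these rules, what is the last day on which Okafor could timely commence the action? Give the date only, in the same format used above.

Under the discovery rule, the claim accrued on 4 September 2009, when Okafor discovered the injury — not on the 7 September 2008 date of the underlying act.
The untolled deadline — 6 years after 4 September 2009 — is 4 September 2015.
Because the defendant's active military service ran from 16 January 2014 to 15 October 2014, the deadline is extended by 272 days to 2 June 2016.
The pending criminal prosecution starting 27 August 2016 came too late — the period had run on 2 June 2016 — and so does not extend the deadline.

2 June 2016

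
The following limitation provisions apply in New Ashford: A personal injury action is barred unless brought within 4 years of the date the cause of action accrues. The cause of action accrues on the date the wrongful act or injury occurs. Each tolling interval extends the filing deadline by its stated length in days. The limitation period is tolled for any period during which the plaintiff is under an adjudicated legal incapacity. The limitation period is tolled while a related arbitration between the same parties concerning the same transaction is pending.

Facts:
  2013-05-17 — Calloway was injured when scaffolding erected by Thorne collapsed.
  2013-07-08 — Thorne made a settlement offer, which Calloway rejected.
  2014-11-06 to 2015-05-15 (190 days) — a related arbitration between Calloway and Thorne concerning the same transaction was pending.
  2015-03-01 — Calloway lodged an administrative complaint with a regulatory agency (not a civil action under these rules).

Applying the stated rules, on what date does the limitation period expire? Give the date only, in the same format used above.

The cause of action accrued on 2013-05-17, the date of the act.
Adding the 4 years base period to 2013-05-17 gives a deadline of 2017-05-17, before any tolling.
The period was tolled for 190 days by the pending related arbitration (2014-11-06 to 2015-05-15), pushing the deadline to 2017-11-23.
Nothing else in the chronology tolls or restarts the period.

2017-11-23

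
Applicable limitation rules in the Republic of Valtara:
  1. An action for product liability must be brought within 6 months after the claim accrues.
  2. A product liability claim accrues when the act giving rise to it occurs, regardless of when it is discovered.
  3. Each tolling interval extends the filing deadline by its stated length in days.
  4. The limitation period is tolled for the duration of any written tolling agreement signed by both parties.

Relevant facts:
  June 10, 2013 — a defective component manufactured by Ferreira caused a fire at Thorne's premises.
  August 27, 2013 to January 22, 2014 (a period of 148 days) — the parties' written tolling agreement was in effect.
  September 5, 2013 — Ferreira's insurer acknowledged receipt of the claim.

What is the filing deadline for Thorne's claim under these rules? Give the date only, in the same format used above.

The claim accrued on June 10, 2013, the date of the act.
The untolled deadline — 6 months after June 10, 2013 — is December 10, 2013.
The written tolling agreement from August 27, 2013 to January 22, 2014 tolled the period for 148 days, extending the deadline to May 7, 2014.
The other events in the timeline have no effect on the limitation period under the stated rules.

May 7, 2014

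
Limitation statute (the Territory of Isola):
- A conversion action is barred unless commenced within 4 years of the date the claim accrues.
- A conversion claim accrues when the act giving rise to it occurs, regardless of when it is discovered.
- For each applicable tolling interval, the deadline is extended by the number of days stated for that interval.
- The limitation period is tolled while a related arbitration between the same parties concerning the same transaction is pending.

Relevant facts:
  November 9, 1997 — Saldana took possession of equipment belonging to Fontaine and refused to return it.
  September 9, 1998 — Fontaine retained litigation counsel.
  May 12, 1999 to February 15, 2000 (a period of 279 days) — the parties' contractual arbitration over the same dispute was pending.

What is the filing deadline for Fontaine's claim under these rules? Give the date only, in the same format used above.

The limitation period began to run on November 9, 1997.
Adding the 4 years base period to November 9, 1997 gives a deadline of November 9, 2001, before any tolling.
The pending related arbitration from May 12, 1999 to February 15, 2000 tolled the period for 279 days, extending the deadline to August 15, 2002.
None of the other events listed affects the running of the period under the stated rules.

August 15, 2002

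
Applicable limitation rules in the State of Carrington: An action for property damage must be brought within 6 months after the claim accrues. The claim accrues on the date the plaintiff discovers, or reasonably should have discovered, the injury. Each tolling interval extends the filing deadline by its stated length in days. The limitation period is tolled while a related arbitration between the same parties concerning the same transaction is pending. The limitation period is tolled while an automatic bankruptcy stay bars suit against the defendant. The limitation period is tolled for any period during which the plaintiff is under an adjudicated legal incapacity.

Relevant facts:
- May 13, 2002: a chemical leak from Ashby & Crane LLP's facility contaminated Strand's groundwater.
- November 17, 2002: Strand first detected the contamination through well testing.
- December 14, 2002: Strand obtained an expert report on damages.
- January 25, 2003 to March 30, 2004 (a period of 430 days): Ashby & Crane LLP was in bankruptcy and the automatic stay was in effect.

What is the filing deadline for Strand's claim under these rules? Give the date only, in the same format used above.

July 20, 2004

Accrual is tied to discovery, so the period began on November 17, 2002 rather than on May 13, 2002 when the act occurred.
The untolled deadline — 6 months after November 17, 2002 — is May 17, 2003.
The automatic bankruptcy stay from January 25, 2003 to March 30, 2004 tolled the period for 430 days, extending the deadline to July 20, 2004.
The other events in the timeline have no effect on the limitation period under the stated rules.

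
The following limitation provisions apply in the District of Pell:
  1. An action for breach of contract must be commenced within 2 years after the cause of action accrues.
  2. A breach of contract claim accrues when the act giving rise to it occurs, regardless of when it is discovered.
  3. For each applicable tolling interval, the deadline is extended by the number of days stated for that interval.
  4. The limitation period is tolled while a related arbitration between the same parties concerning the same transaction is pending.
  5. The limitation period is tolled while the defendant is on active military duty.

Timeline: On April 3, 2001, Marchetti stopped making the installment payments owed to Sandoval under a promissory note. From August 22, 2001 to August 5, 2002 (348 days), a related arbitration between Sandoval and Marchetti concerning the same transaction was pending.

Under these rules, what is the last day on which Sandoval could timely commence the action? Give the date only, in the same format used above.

March 16, 2004

The limitation period began to run on April 3, 2001.
2 years from April 3, 2001 is April 3, 2003.
Because the pending related arbitration ran from August 22, 2001 to August 5, 2002, the deadline is extended by 348 days to March 16, 2004.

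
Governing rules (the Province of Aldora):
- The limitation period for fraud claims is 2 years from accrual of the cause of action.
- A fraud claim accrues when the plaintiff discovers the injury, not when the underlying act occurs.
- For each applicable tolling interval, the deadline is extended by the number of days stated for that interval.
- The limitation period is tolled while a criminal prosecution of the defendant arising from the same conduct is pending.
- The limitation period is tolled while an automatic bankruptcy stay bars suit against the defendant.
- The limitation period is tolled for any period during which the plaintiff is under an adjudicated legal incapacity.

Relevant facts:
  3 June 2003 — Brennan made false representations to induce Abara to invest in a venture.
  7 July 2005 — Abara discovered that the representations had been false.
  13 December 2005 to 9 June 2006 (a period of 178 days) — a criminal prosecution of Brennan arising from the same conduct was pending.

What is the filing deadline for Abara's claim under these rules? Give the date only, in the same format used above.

1 January 2008

The claim did not accrue until Abara discovered the injury on 7 July 2005; the 3 June 2003 act date does not start the clock under the stated rule.
Adding the 2 years base period to 7 July 2005 gives a deadline of 7 July 2007, before any tolling.
Because the pending criminal prosecution ran from 13 December 2005 to 9 June 2006, the deadline is extended by 178 days to 1 January 2008.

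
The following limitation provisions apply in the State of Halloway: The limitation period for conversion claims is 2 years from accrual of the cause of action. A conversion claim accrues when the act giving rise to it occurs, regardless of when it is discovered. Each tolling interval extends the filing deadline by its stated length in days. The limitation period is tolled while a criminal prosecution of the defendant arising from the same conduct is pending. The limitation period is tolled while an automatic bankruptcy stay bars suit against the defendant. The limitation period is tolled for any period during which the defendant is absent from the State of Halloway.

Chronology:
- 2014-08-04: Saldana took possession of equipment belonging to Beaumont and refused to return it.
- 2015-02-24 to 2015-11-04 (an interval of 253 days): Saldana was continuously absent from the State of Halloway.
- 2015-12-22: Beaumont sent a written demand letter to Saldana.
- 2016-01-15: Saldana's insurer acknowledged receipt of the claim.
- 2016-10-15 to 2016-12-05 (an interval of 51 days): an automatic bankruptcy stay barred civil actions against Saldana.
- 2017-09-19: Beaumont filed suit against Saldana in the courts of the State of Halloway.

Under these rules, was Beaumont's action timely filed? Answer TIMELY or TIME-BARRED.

TIME-BARRED

The claim accrued on 2014-08-04, when the wrongful act occurred.
Adding the 2 years base period to 2014-08-04 gives a deadline of 2016-08-04, before any tolling.
Because the defendant's absence from the jurisdiction ran from 2015-02-24 to 2015-11-04, the deadline is extended by 253 days to 2017-04-14.
Because the automatic bankruptcy stay ran from 2016-10-15 to 2016-12-05, the deadline is extended by 51 days to 2017-06-04.
The other events in the timeline have no effect on the limitation period under the stated rules.
The 2017-09-19 filing falls after the 2017-06-04 deadline; the claim is time-barred.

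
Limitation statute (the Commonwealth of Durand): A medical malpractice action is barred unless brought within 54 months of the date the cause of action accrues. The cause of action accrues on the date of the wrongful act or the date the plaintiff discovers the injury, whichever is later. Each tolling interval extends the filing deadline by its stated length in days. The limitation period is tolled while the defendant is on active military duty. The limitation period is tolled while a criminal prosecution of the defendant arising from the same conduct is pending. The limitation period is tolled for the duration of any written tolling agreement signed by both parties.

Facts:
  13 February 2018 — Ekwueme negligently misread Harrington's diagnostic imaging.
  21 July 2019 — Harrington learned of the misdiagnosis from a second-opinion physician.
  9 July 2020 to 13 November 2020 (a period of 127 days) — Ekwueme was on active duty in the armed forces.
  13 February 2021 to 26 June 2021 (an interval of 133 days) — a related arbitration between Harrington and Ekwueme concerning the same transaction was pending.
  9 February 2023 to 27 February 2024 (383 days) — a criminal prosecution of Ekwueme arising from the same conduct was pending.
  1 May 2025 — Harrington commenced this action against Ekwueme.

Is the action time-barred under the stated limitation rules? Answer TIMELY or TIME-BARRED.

Taking the later of the act (13 February 2018) and discovery (21 July 2019), the claim accrued on 21 July 2019.
Adding the 54 months base period to 21 July 2019 gives a deadline of 21 January 2024, before any tolling.
The defendant's active military service from 9 July 2020 to 13 November 2020 tolled the period for 127 days, extending the deadline to 27 May 2024.
The pending criminal prosecution from 9 February 2023 to 27 February 2024 tolled the period for 383 days, extending the deadline to 14 June 2025.
Although a pending arbitration ran from 13 February 2021 to 26 June 2021, the stated rules do not make that a tolling event, so it is disregarded.
Harrington filed on 1 May 2025, before the 14 June 2025 deadline, so the action is timely.

TIMELY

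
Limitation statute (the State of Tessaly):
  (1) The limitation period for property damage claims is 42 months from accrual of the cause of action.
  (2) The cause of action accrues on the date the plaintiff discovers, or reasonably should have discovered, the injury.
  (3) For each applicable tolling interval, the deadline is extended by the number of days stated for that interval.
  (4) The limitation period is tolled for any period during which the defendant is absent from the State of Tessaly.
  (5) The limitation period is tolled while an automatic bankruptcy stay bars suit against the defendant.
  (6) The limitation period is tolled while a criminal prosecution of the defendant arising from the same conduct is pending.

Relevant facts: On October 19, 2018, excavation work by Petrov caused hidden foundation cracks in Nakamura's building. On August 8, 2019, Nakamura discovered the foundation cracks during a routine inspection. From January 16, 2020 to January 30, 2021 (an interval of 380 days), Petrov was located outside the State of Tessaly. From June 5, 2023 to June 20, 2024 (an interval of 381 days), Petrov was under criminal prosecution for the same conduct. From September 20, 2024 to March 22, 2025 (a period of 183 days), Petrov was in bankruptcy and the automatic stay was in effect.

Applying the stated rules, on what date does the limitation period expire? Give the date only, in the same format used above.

The claim did not accrue until Nakamura discovered the injury on August 8, 2019; the October 19, 2018 act date does not start the clock under the stated rule.
The untolled deadline — 42 months after August 8, 2019 — is February 8, 2023.
Because the defendant's absence from the jurisdiction ran from January 16, 2020 to January 30, 2021, the deadline is extended by 380 days to February 23, 2024.
The period was tolled for 381 days by the pending criminal prosecution (June 5, 2023 to June 20, 2024), pushing the deadline to March 10, 2025.
The automatic bankruptcy stay from September 20, 2024 to March 22, 2025 tolled the period for 183 days, extending the deadline to September 9, 2025.

September 9, 2025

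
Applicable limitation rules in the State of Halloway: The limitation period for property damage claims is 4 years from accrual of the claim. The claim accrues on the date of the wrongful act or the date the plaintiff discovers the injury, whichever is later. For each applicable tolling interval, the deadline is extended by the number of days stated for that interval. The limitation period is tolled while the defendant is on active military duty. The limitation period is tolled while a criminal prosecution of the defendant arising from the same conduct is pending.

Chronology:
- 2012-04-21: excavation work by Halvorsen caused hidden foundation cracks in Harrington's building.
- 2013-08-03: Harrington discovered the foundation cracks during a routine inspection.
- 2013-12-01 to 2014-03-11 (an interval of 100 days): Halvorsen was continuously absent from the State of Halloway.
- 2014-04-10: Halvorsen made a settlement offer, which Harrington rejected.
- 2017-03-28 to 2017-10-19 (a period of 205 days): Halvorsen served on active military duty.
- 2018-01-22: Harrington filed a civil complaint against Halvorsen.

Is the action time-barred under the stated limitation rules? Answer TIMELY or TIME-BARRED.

TIMELY

The claim accrued on 2013-08-03 — the later of the 2012-04-21 act and the 2013-08-03 discovery.
Adding the 4 years base period to 2013-08-03 gives a deadline of 2017-08-03, before any tolling.
Because the defendant's active military service ran from 2017-03-28 to 2017-10-19, the deadline is extended by 205 days to 2018-02-24.
No stated provision tolls the period for the defendant's absence, so the interval from 2013-12-01 to 2014-03-11 has no effect on the deadline.
None of the other events listed affects the running of the period under the stated rules.
The 2018-01-22 filing precedes the 2018-02-24 deadline; the claim is timely.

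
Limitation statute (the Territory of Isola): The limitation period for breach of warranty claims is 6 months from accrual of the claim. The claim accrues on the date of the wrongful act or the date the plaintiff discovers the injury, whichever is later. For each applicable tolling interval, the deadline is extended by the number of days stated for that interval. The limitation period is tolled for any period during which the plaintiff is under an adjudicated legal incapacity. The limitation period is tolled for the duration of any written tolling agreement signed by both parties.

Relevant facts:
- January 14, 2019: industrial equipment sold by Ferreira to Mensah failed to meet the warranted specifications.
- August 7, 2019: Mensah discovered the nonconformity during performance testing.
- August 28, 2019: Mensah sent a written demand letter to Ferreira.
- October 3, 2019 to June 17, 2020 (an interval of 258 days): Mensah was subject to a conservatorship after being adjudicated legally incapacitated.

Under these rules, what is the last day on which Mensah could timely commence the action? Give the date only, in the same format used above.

October 22, 2020

The claim accrued on August 7, 2019 — the later of the January 14, 2019 act and the August 7, 2019 discovery.
6 months from August 7, 2019 is February 7, 2020.
The plaintiff's legal incapacity from October 3, 2019 to June 17, 2020 tolled the period for 258 days, extending the deadline to October 22, 2020.
None of the other events listed affects the running of the period under the stated rules.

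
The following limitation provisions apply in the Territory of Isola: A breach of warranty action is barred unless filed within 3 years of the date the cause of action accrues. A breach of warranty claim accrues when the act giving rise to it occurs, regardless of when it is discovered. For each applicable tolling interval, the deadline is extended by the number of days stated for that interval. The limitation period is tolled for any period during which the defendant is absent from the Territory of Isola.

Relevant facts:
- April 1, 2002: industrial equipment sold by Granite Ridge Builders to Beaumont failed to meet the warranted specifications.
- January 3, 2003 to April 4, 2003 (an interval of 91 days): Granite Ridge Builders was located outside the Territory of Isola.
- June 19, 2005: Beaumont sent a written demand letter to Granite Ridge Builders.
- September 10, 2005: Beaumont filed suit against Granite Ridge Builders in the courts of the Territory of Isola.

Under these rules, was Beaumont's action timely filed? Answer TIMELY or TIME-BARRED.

TIME-BARRED

The limitation period began to run on April 1, 2002.
3 years from April 1, 2002 is April 1, 2005.
The period was tolled for 91 days by the defendant's absence from the jurisdiction (January 3, 2003 to April 4, 2003), pushing the deadline to July 1, 2005.
None of the other events listed affects the running of the period under the stated rules.
Filing on September 10, 2005 missed the July 1, 2005 deadline — the action is time-barred.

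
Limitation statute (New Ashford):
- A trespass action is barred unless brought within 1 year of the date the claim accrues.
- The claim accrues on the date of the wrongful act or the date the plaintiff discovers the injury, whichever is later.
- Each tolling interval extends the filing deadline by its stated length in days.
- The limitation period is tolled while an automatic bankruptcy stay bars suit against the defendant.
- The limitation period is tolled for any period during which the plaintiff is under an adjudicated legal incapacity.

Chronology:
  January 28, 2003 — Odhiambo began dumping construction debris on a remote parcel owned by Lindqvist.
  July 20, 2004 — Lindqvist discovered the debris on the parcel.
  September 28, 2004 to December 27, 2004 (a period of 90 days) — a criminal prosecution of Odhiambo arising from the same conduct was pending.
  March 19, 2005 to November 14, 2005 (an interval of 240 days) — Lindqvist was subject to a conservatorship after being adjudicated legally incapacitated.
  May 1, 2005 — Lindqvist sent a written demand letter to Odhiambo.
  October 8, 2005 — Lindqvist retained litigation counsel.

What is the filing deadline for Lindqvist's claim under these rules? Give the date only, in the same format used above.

The claim accrued on July 20, 2004 — the later of the January 28, 2003 act and the July 20, 2004 discovery.
Adding the 1 year base period to July 20, 2004 gives a deadline of July 20, 2005, before any tolling.
Because the plaintiff's legal incapacity ran from March 19, 2005 to November 14, 2005, the deadline is extended by 240 days to March 17, 2006.
No stated provision tolls the period for a criminal prosecution, so the interval from September 28, 2004 to December 27, 2004 has no effect on the deadline.
The other events in the timeline have no effect on the limitation period under the stated rules.

March 17, 2006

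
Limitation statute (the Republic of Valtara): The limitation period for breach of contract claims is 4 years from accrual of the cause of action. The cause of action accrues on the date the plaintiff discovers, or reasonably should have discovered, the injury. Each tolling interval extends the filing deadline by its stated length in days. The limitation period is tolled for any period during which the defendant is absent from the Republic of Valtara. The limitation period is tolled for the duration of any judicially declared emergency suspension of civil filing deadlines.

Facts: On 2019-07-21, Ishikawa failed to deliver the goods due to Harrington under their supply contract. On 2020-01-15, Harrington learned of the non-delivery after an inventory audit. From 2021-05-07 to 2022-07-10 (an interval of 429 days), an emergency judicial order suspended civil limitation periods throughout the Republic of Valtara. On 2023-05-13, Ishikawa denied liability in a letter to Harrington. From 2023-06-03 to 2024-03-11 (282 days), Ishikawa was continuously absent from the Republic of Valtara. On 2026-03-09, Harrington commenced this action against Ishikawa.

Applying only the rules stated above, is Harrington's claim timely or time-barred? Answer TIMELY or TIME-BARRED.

Accrual is tied to discovery, so the period began on 2020-01-15 rather than on 2019-07-21 when the act occurred.
Adding the 4 years base period to 2020-01-15 gives a deadline of 2024-01-15, before any tolling.
Because the emergency suspension of filing deadlines ran from 2021-05-07 to 2022-07-10, the deadline is extended by 429 days to 2025-03-19.
The period was tolled for 282 days by the defendant's absence from the jurisdiction (2023-06-03 to 2024-03-11), pushing the deadline to 2025-12-26.
None of the other events listed affects the running of the period under the stated rules.
The 2026-03-09 filing falls after the 2025-12-26 deadline; the claim is time-barred.

TIME-BARRED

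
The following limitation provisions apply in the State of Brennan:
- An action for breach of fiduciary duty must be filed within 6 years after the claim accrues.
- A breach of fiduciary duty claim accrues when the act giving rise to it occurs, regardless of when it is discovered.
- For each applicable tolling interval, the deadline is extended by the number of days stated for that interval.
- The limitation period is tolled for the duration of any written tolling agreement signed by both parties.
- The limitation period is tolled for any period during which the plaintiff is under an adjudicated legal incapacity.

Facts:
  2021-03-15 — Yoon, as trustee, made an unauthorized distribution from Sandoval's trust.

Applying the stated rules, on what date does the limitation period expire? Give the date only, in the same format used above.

2027-03-15

The claim accrued on 2021-03-15, the date of the act.
6 years from 2021-03-15 is 2027-03-15.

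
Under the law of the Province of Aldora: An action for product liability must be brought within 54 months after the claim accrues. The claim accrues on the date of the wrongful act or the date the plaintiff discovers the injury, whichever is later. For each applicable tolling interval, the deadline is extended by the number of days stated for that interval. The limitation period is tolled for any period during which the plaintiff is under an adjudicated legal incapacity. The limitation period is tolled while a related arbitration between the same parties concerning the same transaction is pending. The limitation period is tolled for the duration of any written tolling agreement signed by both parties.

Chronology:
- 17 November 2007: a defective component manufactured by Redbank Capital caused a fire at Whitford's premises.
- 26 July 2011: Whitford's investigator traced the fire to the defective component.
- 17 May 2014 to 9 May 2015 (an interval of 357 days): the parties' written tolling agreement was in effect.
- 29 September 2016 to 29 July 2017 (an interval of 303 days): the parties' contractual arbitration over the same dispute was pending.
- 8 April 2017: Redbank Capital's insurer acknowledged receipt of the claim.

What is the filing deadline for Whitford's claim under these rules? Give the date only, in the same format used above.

16 November 2017

Because discovery on 26 July 2011 post-dates the 17 November 2007 act, accrual under the later-of rule falls on 26 July 2011.
The untolled deadline — 54 months after 26 July 2011 — is 26 January 2016.
The period was tolled for 357 days by the written tolling agreement (17 May 2014 to 9 May 2015), pushing the deadline to 17 January 2017.
Because the pending related arbitration ran from 29 September 2016 to 29 July 2017, the deadline is extended by 303 days to 16 November 2017.
None of the other events listed affects the running of the period under the stated rules.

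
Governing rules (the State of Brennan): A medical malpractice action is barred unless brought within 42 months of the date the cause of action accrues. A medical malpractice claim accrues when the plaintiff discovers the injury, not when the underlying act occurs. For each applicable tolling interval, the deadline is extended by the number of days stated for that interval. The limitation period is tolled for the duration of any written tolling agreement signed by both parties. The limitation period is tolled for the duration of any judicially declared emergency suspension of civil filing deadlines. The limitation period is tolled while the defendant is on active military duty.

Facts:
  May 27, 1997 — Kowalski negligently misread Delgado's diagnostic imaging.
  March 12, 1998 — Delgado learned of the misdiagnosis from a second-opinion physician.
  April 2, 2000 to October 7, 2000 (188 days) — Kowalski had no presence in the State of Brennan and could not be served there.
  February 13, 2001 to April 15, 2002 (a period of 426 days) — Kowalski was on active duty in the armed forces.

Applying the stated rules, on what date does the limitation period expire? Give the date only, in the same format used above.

Under the discovery rule, the claim accrued on March 12, 1998, when Delgado discovered the injury — not on the May 27, 1997 date of the underlying act.
Adding the 42 months base period to March 12, 1998 gives a deadline of September 12, 2001, before any tolling.
The defendant's active military service from February 13, 2001 to April 15, 2002 tolled the period for 426 days, extending the deadline to November 12, 2002.
Although the defendant's absence ran from April 2, 2000 to October 7, 2000, the stated rules do not make that a tolling event, so it is disregarded.

November 12, 2002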